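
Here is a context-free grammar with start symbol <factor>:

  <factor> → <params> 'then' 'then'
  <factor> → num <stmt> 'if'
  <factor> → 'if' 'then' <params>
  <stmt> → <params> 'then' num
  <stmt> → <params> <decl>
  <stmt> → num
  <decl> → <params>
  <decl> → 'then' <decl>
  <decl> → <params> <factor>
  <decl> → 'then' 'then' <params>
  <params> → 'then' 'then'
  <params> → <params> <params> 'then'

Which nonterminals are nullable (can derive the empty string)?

No nonterminal has an empty production or an RHS whose symbols are all nullable.

{ } (none)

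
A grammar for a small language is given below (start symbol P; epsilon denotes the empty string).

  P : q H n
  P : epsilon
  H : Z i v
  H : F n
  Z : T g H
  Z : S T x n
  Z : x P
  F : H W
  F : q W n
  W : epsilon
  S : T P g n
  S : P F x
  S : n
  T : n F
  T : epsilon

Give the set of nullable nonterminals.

Directly nullable (have an epsilon-production): P, W, T.
No other nonterminal has a production whose RHS symbols are all nullable.

{ P, T, W }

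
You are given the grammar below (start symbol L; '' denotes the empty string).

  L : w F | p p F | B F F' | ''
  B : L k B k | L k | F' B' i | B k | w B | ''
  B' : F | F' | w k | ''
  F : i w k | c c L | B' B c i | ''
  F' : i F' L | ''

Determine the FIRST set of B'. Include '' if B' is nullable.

{ c, i, k, p, w, '' }

From B' : F: add FIRST(F) = { c, i, k, p, w, '' } (including '' since F is nullable).
From B' : F': add FIRST(F') = { i, '' } (including '' since F' is nullable).
B' : w k contributes {w}.
B' : '' contributes ''.
Union: FIRST(B') = { c, i, k, p, w, '' }.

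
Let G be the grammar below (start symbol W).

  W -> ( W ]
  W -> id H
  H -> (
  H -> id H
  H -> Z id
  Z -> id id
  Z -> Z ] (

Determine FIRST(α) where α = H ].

Add FIRST(H) = { (, id }; H is not nullable, stop.

{ (, id }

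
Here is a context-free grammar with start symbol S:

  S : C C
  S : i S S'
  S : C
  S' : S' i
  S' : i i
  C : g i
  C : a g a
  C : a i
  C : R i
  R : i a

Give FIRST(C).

{ a, g, i }

C : g i contributes {g}.
C : a g a contributes {a}.
C : a i contributes {a}.
From C : R i: add FIRST(R) = { i }.
Union: FIRST(C) = { a, g, i }.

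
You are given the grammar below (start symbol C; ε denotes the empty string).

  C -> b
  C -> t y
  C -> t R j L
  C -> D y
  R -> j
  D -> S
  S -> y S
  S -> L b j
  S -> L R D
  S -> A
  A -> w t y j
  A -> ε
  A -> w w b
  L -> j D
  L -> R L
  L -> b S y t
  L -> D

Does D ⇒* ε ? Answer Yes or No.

Yes

D -> S and each of S is nullable, so D ⇒* ε.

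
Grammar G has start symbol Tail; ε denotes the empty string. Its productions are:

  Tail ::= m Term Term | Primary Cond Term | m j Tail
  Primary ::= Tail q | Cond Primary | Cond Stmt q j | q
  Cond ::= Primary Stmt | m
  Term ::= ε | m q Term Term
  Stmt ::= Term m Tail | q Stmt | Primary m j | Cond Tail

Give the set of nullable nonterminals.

{ Term }

Directly nullable (have an ε-production): Term.
No other nonterminal has a production whose RHS symbols are all nullable.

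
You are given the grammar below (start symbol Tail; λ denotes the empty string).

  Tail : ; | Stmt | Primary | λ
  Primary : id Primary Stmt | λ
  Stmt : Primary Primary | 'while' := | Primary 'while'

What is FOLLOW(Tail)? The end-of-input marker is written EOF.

{ EOF }

Tail is the start symbol, so EOF ∈ FOLLOW(Tail).
Union: FOLLOW(Tail) = { EOF }.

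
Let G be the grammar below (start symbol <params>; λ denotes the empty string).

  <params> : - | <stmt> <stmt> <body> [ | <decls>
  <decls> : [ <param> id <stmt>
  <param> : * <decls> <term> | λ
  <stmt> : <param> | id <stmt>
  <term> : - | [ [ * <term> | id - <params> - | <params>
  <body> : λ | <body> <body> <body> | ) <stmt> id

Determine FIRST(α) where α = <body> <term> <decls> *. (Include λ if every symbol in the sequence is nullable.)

{ ), *, -, [, id }

Add FIRST(<body>)\{λ} = { ) }; <body> is nullable, continue.
Add FIRST(<term>) = { ), *, -, [, id }; <term> is not nullable, stop.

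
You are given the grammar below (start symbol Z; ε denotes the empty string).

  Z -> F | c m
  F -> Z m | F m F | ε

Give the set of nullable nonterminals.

Directly nullable (have an ε-production): F.
Z -> F with every symbol nullable, so Z is nullable.

{ F, Z }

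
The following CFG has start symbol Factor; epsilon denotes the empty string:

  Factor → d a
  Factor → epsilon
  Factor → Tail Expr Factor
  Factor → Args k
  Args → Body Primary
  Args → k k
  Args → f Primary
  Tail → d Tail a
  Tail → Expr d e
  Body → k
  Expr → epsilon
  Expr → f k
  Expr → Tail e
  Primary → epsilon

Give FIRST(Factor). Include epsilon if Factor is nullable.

{ d, f, k, epsilon }

Factor → d a contributes {d}.
Factor → epsilon contributes epsilon.
From Factor → Tail Expr Factor: add FIRST(Tail) = { d, f }.
From Factor → Args k: add FIRST(Args) = { f, k }.
Union: FIRST(Factor) = { d, f, k, epsilon }.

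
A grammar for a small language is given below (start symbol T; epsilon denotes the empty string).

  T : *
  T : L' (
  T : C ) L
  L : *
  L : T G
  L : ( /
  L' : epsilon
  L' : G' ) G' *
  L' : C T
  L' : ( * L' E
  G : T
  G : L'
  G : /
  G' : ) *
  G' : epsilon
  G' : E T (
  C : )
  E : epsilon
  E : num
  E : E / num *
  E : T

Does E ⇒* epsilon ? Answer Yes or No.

Yes

E has an epsilon-production, so E ⇒ epsilon.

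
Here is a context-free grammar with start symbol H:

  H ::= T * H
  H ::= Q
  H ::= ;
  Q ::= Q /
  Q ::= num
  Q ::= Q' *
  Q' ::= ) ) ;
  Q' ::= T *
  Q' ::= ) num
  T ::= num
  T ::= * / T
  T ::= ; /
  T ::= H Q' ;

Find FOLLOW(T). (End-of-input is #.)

{ * }

In H ::= T * H: add FIRST(* H) = { * }.
In Q' ::= T *: add FIRST(*) = { * }.
In T ::= * / T: T is at the end, add FOLLOW(T) = { * }.
Union: FOLLOW(T) = { * }.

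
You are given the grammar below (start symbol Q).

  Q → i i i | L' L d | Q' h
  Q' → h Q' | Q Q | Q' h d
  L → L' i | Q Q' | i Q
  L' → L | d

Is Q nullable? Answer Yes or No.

No nonterminal in this grammar is nullable.
No production of Q has an RHS whose symbols are all nullable, so Q is not nullable.

No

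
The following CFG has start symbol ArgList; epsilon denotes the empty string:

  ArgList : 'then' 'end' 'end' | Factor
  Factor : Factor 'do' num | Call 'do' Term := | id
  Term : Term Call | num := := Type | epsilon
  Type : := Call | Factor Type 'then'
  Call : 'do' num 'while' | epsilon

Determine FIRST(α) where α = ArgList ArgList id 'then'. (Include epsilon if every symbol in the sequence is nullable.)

{ 'do', 'then', id }

Add FIRST(ArgList) = { 'do', 'then', id }; ArgList is not nullable, stop.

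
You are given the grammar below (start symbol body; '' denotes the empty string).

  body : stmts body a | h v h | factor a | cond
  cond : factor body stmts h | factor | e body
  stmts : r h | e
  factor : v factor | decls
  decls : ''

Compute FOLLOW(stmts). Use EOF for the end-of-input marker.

{ a, e, h, r, v }

In body : stmts body a: add FIRST(body a) = { a, e, h, r, v }.
In cond : factor body stmts h: add FIRST(h) = { h }.
Union: FOLLOW(stmts) = { a, e, h, r, v }.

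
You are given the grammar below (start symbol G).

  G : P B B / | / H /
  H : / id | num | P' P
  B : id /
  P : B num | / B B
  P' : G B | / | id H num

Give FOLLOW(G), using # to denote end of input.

G is the start symbol, so # ∈ FOLLOW(G).
In P' : G B: add FIRST(B) = { id }.
Union: FOLLOW(G) = { #, id }.

{ #, id }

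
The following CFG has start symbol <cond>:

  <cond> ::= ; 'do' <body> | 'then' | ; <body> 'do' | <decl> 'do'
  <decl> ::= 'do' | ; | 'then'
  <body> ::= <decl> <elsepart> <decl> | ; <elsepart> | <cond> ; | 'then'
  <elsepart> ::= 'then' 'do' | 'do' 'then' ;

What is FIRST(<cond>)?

<cond> ::= ; 'do' <body> contributes {;}.
<cond> ::= 'then' contributes {'then'}.
<cond> ::= ; <body> 'do' contributes {;}.
From <cond> ::= <decl> 'do': add FIRST(<decl>) = { 'do', 'then', ; }.
Union: FIRST(<cond>) = { 'do', 'then', ; }.

{ 'do', 'then', ; }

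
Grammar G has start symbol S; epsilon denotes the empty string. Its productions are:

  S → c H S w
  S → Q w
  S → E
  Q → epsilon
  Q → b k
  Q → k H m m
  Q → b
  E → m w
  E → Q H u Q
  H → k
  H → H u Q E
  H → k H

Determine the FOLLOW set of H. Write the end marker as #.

In S → c H S w: add FIRST(S w) = { b, c, k, m, w }.
In Q → k H m m: add FIRST(m m) = { m }.
In E → Q H u Q: add FIRST(u Q) = { u }.
In H → H u Q E: add FIRST(u Q E) = { u }.
In H → k H: H is at the end, add FOLLOW(H) = { b, c, k, m, u, w }.
Union: FOLLOW(H) = { b, c, k, m, u, w }.

{ b, c, k, m, u, w }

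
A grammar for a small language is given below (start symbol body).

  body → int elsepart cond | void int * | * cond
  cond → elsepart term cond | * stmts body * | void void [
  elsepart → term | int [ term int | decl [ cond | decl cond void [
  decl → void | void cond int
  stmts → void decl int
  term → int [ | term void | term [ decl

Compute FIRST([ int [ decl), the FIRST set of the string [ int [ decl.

[ is a terminal; add {[} and stop.

{ [ }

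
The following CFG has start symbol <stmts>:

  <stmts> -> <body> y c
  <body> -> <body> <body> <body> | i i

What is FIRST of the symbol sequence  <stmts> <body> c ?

Add FIRST(<stmts>) = { i }; <stmts> is not nullable, stop.

{ i }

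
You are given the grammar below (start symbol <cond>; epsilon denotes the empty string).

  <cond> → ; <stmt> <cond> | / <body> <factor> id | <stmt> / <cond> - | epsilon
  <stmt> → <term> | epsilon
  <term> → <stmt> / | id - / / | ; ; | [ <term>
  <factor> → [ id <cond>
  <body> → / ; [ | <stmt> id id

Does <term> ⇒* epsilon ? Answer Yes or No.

Nullable nonterminals: <cond>, <stmt>.
No production of <term> has an RHS whose symbols are all nullable, so <term> is not nullable.

No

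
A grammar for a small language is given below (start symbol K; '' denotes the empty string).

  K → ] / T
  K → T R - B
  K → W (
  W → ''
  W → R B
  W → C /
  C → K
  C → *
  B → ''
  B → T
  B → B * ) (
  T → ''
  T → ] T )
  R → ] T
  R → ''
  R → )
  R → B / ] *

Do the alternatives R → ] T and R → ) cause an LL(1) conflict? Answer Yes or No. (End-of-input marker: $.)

No

FIRST(] T) = { ] } and FIRST()) = { ) }.
The FIRST sets are disjoint and neither alternative is nullable — no conflict.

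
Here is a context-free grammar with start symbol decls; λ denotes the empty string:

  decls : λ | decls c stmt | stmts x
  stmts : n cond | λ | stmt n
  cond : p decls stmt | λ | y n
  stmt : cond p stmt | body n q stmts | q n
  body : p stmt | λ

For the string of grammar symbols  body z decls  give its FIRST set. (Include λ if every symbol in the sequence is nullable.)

{ p, z }

Add FIRST(body)\{λ} = { p }; body is nullable, continue.
z is a terminal; add {z} and stop.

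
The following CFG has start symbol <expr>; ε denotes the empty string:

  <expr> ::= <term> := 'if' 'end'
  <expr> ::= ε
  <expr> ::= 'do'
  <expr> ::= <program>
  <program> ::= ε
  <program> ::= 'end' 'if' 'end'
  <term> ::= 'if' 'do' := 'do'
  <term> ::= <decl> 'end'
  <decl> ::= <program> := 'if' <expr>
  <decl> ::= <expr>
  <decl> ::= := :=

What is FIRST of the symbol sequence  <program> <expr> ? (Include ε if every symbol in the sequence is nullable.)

{ 'do', 'end', 'if', :=, ε }

Add FIRST(<program>)\{ε} = { 'end' }; <program> is nullable, continue.
Add FIRST(<expr>)\{ε} = { 'do', 'end', 'if', := }; <expr> is nullable, continue.
Every symbol is nullable, so include ε.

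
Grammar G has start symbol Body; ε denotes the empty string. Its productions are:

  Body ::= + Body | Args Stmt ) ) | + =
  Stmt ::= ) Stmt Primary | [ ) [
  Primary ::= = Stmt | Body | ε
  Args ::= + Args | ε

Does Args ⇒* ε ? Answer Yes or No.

Args has an ε-production, so Args ⇒ ε.

Yes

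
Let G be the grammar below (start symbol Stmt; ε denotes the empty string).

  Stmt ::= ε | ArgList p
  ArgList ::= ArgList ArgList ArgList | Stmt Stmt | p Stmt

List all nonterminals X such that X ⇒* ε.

{ ArgList, Stmt }

Directly nullable (have an ε-production): Stmt.
ArgList ::= ArgList ArgList ArgList with every symbol nullable, so ArgList is nullable.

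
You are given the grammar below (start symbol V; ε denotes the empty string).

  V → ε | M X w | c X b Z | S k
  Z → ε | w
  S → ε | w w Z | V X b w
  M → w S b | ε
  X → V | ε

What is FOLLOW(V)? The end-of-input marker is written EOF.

V is the start symbol, so EOF ∈ FOLLOW(V).
In S → V X b w: add FIRST(X b w) = { b, c, k, w }.
In X → V: V is at the end, add FOLLOW(X) = { b, w }.
Union: FOLLOW(V) = { EOF, b, c, k, w }.

{ EOF, b, c, k, w }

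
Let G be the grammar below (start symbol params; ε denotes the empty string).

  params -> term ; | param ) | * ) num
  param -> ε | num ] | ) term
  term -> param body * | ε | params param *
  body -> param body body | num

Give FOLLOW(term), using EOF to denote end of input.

{ ), *, ;, num }

In params -> term ;: add FIRST(;) = { ; }.
In param -> ) term: term is at the end, add FOLLOW(param) = { ), *, num }.
Union: FOLLOW(term) = { ), *, ;, num }.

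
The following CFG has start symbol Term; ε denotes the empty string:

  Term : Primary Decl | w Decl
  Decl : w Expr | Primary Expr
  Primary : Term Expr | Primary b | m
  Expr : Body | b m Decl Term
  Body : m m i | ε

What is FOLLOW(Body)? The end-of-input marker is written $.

In Expr : Body: Body is at the end, add FOLLOW(Expr) = { $, b, m, w }.
Union: FOLLOW(Body) = { $, b, m, w }.

{ $, b, m, w }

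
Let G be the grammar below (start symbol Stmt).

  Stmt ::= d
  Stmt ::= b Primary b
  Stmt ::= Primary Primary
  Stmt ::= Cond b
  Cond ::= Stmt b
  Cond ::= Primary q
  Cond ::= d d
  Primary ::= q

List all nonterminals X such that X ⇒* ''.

No nonterminal has an empty production or an RHS whose symbols are all nullable.

{ } (none)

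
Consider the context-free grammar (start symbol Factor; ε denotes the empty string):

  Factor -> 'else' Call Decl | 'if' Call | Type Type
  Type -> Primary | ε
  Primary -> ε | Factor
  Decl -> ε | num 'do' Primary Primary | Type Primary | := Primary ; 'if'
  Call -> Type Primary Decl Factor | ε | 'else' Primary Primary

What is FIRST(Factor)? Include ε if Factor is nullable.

{ 'else', 'if', ε }

Factor -> 'else' Call Decl contributes {'else'}.
Factor -> 'if' Call contributes {'if'}.
From Factor -> Type Type: Type, Type nullable, take FIRST(Type) ∪ FIRST(Type) = { 'else', 'if' }; also ε since the whole RHS is nullable.
Union: FIRST(Factor) = { 'else', 'if', ε }.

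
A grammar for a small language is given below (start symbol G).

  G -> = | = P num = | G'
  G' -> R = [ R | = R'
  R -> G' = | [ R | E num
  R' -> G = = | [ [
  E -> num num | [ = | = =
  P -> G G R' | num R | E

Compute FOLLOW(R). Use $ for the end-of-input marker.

In G' -> R = [ R: add FIRST(= [ R) = { = }.
In G' -> R = [ R: R is at the end, add FOLLOW(G') = { $, =, [, num }.
In R -> [ R: R is at the end, add FOLLOW(R) = { $, =, [, num }.
In P -> num R: R is at the end, add FOLLOW(P) = { num }.
Union: FOLLOW(R) = { $, =, [, num }.

{ $, =, [, num }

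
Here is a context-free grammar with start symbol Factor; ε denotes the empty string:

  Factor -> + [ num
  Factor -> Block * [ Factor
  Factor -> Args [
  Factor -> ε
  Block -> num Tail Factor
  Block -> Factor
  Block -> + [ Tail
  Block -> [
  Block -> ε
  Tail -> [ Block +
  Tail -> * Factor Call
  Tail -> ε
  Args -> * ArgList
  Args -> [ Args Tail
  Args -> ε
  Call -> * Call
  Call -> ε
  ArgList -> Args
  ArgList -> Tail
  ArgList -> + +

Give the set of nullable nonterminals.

{ ArgList, Args, Block, Call, Factor, Tail }

Directly nullable (have an ε-production): Factor, Block, Tail, Args, Call.
ArgList -> Args with every symbol nullable, so ArgList is nullable.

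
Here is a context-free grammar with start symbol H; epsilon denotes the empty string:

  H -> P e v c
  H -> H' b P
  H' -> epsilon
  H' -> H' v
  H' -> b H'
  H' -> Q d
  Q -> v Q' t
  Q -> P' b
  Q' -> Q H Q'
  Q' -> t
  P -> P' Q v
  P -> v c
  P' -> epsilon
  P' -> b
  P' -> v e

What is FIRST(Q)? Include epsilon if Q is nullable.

{ b, v }

Q -> v Q' t contributes {v}.
From Q -> P' b: P' nullable, take FIRST(P') ∪ {b} = { b, v }.
Union: FIRST(Q) = { b, v }.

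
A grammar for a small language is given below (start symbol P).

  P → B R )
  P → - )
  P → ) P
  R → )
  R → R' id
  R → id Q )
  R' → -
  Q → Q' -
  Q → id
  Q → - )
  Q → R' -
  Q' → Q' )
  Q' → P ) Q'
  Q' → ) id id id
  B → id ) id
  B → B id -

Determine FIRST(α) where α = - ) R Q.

- is a terminal; add {-} and stop.

{ - }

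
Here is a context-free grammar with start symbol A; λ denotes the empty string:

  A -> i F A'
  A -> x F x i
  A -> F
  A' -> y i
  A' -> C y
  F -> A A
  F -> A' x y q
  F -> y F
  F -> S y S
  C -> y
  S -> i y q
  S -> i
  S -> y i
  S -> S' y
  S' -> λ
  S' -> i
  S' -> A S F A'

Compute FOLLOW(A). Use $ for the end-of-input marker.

{ $, i, x, y }

A is the start symbol, so $ ∈ FOLLOW(A).
In F -> A A: add FIRST(A) = { i, x, y }.
In F -> A A: A is at the end, add FOLLOW(F) = { $, i, x, y }.
In S' -> A S F A': add FIRST(S F A') = { i, x, y }.
Union: FOLLOW(A) = { $, i, x, y }.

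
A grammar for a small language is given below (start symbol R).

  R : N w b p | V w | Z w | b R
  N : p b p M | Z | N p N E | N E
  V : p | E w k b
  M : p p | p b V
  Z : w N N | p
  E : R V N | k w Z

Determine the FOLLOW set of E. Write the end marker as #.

In N : N p N E: E is at the end, add FOLLOW(N) = { b, k, p, w }.
In N : N E: E is at the end, add FOLLOW(N) = { b, k, p, w }.
In V : E w k b: add FIRST(w k b) = { w }.
Union: FOLLOW(E) = { b, k, p, w }.

{ b, k, p, w }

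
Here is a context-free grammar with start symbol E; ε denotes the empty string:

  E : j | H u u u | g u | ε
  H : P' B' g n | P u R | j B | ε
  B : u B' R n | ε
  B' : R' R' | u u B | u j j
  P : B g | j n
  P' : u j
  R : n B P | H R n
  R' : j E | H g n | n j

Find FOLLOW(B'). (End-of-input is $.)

In H : P' B' g n: add FIRST(g n) = { g }.
In B : u B' R n: add FIRST(R n) = { g, j, n, u }.
Union: FOLLOW(B') = { g, j, n, u }.

{ g, j, n, u }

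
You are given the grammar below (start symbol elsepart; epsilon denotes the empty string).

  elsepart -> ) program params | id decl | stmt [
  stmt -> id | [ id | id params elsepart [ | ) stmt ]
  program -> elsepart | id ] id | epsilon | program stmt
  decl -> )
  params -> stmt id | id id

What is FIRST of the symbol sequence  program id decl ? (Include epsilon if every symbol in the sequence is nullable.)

Add FIRST(program)\{epsilon} = { ), [, id }; program is nullable, continue.
id is a terminal; add {id} and stop.

{ ), [, id }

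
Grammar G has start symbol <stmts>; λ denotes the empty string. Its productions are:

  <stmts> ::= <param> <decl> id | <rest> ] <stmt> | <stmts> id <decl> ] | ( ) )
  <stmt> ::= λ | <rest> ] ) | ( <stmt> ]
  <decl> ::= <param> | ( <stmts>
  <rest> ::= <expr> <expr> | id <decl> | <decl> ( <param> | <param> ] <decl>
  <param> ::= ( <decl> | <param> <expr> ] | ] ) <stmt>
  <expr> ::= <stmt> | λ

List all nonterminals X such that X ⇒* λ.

Directly nullable (have an λ-production): <stmt>, <expr>.
<rest> ::= <expr> <expr> with every symbol nullable, so <rest> is nullable.
No other nonterminal has a production whose RHS symbols are all nullable.

{ <expr>, <rest>, <stmt> }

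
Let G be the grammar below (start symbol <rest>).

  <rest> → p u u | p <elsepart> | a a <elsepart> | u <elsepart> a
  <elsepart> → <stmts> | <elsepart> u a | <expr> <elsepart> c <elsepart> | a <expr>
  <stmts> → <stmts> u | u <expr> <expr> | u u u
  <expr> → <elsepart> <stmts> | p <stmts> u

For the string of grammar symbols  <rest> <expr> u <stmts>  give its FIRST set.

{ a, p, u }

Add FIRST(<rest>) = { a, p, u }; <rest> is not nullable, stop.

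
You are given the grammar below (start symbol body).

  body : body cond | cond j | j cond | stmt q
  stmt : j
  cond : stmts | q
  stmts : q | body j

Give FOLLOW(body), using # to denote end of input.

body is the start symbol, so # ∈ FOLLOW(body).
In body : body cond: add FIRST(cond) = { j, q }.
In stmts : body j: add FIRST(j) = { j }.
Union: FOLLOW(body) = { #, j, q }.

{ #, j, q }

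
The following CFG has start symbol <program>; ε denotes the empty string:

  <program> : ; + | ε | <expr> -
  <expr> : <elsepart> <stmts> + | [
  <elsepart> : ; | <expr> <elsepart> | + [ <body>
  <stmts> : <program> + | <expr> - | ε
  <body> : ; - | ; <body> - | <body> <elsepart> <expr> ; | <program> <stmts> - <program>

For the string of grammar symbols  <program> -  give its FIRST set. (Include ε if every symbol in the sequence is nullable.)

{ +, -, ;, [ }

Add FIRST(<program>)\{ε} = { +, ;, [ }; <program> is nullable, continue.
- is a terminal; add {-} and stop.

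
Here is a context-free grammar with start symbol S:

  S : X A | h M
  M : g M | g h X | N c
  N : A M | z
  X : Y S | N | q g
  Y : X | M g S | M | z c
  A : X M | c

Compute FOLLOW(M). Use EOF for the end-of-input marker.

{ EOF, c, g, h, q, z }

In S : h M: M is at the end, add FOLLOW(S) = { EOF, c, g, h, q, z }.
In M : g M: M is at the end, add FOLLOW(M) = { EOF, c, g, h, q, z }.
In N : A M: M is at the end, add FOLLOW(N) = { EOF, c, g, h, q, z }.
In Y : M g S: add FIRST(g S) = { g }.
In Y : M: M is at the end, add FOLLOW(Y) = { c, g, h, q, z }.
In A : X M: M is at the end, add FOLLOW(A) = { EOF, c, g, h, q, z }.
Union: FOLLOW(M) = { EOF, c, g, h, q, z }.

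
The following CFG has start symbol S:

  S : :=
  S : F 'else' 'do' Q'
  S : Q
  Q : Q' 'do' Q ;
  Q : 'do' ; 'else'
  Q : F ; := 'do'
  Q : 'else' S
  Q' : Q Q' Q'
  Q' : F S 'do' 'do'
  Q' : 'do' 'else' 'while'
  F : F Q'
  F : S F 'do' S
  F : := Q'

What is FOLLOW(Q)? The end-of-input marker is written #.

{ #, 'do', 'else', :=, ; }

In S : Q: Q is at the end, add FOLLOW(S) = { #, 'do', 'else', :=, ; }.
In Q : Q' 'do' Q ;: add FIRST(;) = { ; }.
In Q' : Q Q' Q': add FIRST(Q' Q') = { 'do', 'else', := }.
Union: FOLLOW(Q) = { #, 'do', 'else', :=, ; }.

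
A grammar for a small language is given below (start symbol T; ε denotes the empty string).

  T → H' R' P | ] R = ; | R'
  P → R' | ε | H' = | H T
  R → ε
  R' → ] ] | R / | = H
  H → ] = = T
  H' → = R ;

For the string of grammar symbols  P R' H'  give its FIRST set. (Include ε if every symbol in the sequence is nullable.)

Add FIRST(P)\{ε} = { /, =, ] }; P is nullable, continue.
Add FIRST(R') = { /, =, ] }; R' is not nullable, stop.

{ /, =, ] }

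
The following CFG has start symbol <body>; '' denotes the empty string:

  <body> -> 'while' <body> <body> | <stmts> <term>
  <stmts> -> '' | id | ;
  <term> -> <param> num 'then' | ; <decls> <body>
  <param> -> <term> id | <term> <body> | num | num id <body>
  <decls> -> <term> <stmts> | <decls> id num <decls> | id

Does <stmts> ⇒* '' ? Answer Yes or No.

<stmts> has an ''-production, so <stmts> ⇒ ''.

Yes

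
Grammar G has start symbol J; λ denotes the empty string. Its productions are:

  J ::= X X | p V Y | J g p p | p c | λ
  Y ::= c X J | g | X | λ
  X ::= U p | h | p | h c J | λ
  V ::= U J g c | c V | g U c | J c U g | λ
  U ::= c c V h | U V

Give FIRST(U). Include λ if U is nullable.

U ::= c c V h contributes {c}.
From U ::= U V: add FIRST(U) = { c }.
Union: FIRST(U) = { c }.

{ c }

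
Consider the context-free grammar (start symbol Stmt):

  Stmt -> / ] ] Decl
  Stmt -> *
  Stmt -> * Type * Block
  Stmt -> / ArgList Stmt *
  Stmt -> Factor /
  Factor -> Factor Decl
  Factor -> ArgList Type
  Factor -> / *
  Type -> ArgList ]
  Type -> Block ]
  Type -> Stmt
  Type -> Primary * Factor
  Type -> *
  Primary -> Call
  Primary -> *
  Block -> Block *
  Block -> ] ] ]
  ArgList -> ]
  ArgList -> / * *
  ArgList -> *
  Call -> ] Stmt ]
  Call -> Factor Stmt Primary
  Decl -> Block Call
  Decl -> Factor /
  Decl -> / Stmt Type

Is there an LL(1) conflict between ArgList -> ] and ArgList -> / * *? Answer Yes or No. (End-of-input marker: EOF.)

No

FIRST(]) = { ] } and FIRST(/ * *) = { / }.
The FIRST sets are disjoint and neither alternative is nullable — no conflict.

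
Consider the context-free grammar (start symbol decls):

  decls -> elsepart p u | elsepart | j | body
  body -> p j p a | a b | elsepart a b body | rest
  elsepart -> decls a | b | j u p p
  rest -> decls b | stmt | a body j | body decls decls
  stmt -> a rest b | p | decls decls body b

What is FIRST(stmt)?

stmt -> a rest b contributes {a}.
stmt -> p contributes {p}.
From stmt -> decls decls body b: add FIRST(decls) = { a, b, j, p }.
Union: FIRST(stmt) = { a, b, j, p }.

{ a, b, j, p }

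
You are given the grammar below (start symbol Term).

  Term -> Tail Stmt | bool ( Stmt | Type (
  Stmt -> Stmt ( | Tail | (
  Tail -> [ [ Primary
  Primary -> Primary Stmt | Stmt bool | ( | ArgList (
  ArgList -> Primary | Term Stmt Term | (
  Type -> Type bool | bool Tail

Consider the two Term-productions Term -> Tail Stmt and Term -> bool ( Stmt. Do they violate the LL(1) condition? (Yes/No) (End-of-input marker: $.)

FIRST(Tail Stmt) = { [ } and FIRST(bool ( Stmt) = { bool }.
The FIRST sets are disjoint and neither alternative is nullable — no conflict.

No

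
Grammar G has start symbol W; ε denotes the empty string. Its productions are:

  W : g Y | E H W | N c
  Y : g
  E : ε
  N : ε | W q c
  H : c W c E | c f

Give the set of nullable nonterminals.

{ E, N }

Directly nullable (have an ε-production): E, N.
No other nonterminal has a production whose RHS symbols are all nullable.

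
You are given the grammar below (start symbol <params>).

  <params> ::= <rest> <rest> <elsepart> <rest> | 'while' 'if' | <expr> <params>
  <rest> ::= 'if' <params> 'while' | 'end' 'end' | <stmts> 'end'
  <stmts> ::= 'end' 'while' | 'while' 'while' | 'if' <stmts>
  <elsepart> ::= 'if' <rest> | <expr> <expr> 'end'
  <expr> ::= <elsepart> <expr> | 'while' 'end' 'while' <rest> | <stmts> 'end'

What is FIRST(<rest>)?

{ 'end', 'if', 'while' }

<rest> ::= 'if' <params> 'while' contributes {'if'}.
<rest> ::= 'end' 'end' contributes {'end'}.
From <rest> ::= <stmts> 'end': add FIRST(<stmts>) = { 'end', 'if', 'while' }.
Union: FIRST(<rest>) = { 'end', 'if', 'while' }.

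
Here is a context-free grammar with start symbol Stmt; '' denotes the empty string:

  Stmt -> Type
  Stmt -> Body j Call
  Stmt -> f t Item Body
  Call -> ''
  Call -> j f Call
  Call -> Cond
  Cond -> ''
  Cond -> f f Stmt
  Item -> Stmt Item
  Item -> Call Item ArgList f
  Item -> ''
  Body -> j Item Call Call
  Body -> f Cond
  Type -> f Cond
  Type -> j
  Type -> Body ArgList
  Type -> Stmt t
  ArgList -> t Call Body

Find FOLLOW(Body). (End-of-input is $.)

{ $, f, j, t }

In Stmt -> Body j Call: add FIRST(j Call) = { j }.
In Stmt -> f t Item Body: Body is at the end, add FOLLOW(Stmt) = { $, f, j, t }.
In Type -> Body ArgList: add FIRST(ArgList) = { t }.
In ArgList -> t Call Body: Body is at the end, add FOLLOW(ArgList) = { $, f, j, t }.
Union: FOLLOW(Body) = { $, f, j, t }.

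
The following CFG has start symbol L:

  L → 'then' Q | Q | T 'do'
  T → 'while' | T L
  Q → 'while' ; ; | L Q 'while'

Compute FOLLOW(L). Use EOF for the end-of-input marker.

L is the start symbol, so EOF ∈ FOLLOW(L).
In T → T L: L is at the end, add FOLLOW(T) = { 'do', 'then', 'while' }.
In Q → L Q 'while': add FIRST(Q 'while') = { 'then', 'while' }.
Union: FOLLOW(L) = { EOF, 'do', 'then', 'while' }.

{ EOF, 'do', 'then', 'while' }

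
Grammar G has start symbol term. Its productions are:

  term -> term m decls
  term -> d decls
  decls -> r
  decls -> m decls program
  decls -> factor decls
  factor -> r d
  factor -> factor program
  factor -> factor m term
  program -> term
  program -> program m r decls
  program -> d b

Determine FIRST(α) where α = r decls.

r is a terminal; add {r} and stop.

{ r }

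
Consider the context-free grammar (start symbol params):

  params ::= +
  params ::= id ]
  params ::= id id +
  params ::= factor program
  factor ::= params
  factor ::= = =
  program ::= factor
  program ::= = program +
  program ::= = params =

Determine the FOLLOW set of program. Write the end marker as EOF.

In params ::= factor program: program is at the end, add FOLLOW(params) = { EOF, +, =, id }.
In program ::= = program +: add FIRST(+) = { + }.
Union: FOLLOW(program) = { EOF, +, =, id }.

{ EOF, +, =, id }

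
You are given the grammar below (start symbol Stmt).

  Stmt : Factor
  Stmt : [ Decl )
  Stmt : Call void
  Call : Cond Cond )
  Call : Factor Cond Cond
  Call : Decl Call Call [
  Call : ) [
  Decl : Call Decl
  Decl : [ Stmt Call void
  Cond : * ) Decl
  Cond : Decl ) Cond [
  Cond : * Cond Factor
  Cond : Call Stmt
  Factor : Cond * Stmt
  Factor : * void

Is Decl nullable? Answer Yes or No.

No

No nonterminal in this grammar is nullable.
No production of Decl has an RHS whose symbols are all nullable, so Decl is not nullable.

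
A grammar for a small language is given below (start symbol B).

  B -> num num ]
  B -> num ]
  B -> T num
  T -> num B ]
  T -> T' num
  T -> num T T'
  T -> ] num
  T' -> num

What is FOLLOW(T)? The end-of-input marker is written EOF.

In B -> T num: add FIRST(num) = { num }.
In T -> num T T': add FIRST(T') = { num }.
Union: FOLLOW(T) = { num }.

{ num }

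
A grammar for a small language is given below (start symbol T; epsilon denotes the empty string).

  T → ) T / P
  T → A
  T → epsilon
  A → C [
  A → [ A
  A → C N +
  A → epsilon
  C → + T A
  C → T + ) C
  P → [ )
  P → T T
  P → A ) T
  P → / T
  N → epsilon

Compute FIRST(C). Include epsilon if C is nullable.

C → + T A contributes {+}.
From C → T + ) C: T nullable, take FIRST(T) ∪ {+} = { ), +, [ }.
Union: FIRST(C) = { ), +, [ }.

{ ), +, [ }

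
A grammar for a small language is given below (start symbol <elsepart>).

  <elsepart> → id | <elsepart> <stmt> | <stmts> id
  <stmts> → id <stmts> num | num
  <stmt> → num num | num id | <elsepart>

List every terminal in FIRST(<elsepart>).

{ id, num }

<elsepart> → id contributes {id}.
From <elsepart> → <elsepart> <stmt>: add FIRST(<elsepart>) = { id, num }.
From <elsepart> → <stmts> id: add FIRST(<stmts>) = { id, num }.
Union: FIRST(<elsepart>) = { id, num }.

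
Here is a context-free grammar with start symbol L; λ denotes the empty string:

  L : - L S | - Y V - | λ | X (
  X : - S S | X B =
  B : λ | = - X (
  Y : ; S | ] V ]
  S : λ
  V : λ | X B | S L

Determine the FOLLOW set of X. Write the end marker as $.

In L : X (: add FIRST(() = { ( }.
In X : X B =: add FIRST(B =) = { = }.
In B : = - X (: add FIRST(() = { ( }.
In V : X B: add FIRST(B)\{λ} = { = }.
  Since B is nullable, also add FOLLOW(V) = { -, ] }.
Union: FOLLOW(X) = { (, -, =, ] }.

{ (, -, =, ] }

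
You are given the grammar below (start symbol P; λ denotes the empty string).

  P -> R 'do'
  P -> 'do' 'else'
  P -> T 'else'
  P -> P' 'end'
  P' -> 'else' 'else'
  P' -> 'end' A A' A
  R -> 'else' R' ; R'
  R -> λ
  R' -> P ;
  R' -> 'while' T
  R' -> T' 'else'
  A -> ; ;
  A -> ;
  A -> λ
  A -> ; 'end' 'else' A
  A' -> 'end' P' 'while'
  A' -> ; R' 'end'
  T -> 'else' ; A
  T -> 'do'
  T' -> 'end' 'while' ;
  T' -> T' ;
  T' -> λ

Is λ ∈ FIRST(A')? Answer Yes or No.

Nullable nonterminals: A, R, T'.
No production of A' has an RHS whose symbols are all nullable, so A' is not nullable.

No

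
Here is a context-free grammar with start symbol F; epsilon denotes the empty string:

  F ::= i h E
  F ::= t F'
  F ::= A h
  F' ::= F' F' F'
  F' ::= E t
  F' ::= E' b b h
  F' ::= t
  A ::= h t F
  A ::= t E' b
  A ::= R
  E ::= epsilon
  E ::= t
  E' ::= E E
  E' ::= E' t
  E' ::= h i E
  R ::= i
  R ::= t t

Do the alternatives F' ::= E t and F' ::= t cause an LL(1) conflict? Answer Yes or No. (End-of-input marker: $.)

Yes

FIRST(E t) = { t } and FIRST(t) = { t }.
Both contain t, so the two alternatives are not disjoint — LL(1) conflict.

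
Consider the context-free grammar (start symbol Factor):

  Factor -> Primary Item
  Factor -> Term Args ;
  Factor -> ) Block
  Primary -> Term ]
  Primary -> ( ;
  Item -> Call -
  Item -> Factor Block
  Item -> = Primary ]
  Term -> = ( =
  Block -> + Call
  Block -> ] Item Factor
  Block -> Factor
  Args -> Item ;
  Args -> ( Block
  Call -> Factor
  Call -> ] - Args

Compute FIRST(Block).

Block -> + Call contributes {+}.
Block -> ] Item Factor contributes {]}.
From Block -> Factor: add FIRST(Factor) = { (, ), = }.
Union: FIRST(Block) = { (, ), +, =, ] }.

{ (, ), +, =, ] }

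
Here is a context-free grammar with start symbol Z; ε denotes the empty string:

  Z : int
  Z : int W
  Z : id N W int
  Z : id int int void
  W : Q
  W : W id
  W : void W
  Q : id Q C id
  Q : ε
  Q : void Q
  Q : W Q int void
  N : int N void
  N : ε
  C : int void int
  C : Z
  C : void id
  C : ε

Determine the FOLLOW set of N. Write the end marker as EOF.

In Z : id N W int: add FIRST(W int) = { id, int, void }.
In N : int N void: add FIRST(void) = { void }.
Union: FOLLOW(N) = { id, int, void }.

{ id, int, void }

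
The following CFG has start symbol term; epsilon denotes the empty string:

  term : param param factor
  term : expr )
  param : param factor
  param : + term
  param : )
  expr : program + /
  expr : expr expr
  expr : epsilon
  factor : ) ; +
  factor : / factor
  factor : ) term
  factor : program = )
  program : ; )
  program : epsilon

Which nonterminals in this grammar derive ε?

{ expr, program }

Directly nullable (have an epsilon-production): expr, program.
No other nonterminal has a production whose RHS symbols are all nullable.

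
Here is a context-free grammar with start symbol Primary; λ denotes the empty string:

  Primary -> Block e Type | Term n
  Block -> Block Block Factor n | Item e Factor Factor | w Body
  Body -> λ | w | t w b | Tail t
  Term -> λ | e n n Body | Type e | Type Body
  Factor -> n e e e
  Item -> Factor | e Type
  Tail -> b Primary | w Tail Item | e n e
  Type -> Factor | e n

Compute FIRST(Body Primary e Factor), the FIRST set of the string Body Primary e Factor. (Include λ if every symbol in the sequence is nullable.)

Add FIRST(Body)\{λ} = { b, e, t, w }; Body is nullable, continue.
Add FIRST(Primary) = { e, n, w }; Primary is not nullable, stop.

{ b, e, n, t, w }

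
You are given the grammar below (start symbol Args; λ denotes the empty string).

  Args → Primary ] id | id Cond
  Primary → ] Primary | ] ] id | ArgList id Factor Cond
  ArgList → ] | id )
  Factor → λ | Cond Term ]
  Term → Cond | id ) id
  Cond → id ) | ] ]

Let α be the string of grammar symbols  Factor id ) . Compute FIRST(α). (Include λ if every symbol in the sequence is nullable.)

Add FIRST(Factor)\{λ} = { ], id }; Factor is nullable, continue.
id is a terminal; add {id} and stop.

{ ], id }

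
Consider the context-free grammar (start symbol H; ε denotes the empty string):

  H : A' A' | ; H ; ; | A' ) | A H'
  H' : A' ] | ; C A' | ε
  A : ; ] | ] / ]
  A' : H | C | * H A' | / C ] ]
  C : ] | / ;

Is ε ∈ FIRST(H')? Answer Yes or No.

Yes

H' has an ε-production, so H' ⇒ ε.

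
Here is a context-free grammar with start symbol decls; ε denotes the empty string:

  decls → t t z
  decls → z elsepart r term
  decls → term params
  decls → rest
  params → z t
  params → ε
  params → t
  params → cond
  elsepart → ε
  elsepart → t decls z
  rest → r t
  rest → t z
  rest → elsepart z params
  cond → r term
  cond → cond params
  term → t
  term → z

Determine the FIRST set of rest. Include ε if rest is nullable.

{ r, t, z }

rest → r t contributes {r}.
rest → t z contributes {t}.
From rest → elsepart z params: elsepart nullable, take FIRST(elsepart) ∪ {z} = { t, z }.
Union: FIRST(rest) = { r, t, z }.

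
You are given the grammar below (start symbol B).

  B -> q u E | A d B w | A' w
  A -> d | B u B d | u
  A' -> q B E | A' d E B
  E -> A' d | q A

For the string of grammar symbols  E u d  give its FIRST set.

Add FIRST(E) = { q }; E is not nullable, stop.

{ q }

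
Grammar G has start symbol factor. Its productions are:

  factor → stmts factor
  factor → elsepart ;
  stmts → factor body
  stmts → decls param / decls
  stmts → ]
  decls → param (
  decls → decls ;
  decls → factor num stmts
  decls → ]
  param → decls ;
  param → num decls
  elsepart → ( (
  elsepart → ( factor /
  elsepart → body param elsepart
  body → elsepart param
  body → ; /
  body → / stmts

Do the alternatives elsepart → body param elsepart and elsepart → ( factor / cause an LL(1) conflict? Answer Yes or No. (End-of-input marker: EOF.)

FIRST(body param elsepart) = { (, /, ; } and FIRST(( factor /) = { ( }.
Both contain (, so the two alternatives are not disjoint — LL(1) conflict.

Yes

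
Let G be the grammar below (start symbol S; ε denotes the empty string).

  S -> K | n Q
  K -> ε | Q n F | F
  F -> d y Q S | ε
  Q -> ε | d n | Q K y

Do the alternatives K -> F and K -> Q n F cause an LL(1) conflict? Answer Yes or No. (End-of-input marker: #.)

FIRST(F) = { d, ε } and FIRST(Q n F) = { d, n, y }.
Both contain d, so the two alternatives are not disjoint — LL(1) conflict.

Yes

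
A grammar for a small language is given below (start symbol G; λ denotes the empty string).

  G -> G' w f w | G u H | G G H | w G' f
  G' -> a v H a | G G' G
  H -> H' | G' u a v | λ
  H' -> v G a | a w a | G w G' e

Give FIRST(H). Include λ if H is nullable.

{ a, v, w, λ }

From H -> H': add FIRST(H') = { a, v, w }.
From H -> G' u a v: add FIRST(G') = { a, w }.
H -> λ contributes λ.
Union: FIRST(H) = { a, v, w, λ }.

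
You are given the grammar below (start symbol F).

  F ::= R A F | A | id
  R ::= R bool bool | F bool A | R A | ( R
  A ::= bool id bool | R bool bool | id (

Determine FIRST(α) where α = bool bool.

{ bool }

bool is a terminal; add {bool} and stop.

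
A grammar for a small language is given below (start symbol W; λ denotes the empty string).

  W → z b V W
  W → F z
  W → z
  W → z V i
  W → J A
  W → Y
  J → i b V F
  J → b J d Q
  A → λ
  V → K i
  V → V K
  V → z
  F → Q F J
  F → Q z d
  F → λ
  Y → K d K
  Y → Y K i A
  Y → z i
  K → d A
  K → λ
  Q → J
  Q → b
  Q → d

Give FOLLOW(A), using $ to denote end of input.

In W → J A: A is at the end, add FOLLOW(W) = { $ }.
In Y → Y K i A: A is at the end, add FOLLOW(Y) = { $, d, i }.
In K → d A: A is at the end, add FOLLOW(K) = { $, b, d, i, z }.
Union: FOLLOW(A) = { $, b, d, i, z }.

{ $, b, d, i, z }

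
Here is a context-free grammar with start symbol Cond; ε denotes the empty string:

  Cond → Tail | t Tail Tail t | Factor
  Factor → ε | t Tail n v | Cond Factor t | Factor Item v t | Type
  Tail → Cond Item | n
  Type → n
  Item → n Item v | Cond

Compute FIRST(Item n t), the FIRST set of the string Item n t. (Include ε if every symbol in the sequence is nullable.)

{ n, t, v }

Add FIRST(Item)\{ε} = { n, t, v }; Item is nullable, continue.
n is a terminal; add {n} and stop.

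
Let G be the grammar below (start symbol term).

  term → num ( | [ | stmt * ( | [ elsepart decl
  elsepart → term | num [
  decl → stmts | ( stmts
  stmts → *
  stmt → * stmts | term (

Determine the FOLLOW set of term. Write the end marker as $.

{ $, (, * }

term is the start symbol, so $ ∈ FOLLOW(term).
In elsepart → term: term is at the end, add FOLLOW(elsepart) = { (, * }.
In stmt → term (: add FIRST(() = { ( }.
Union: FOLLOW(term) = { $, (, * }.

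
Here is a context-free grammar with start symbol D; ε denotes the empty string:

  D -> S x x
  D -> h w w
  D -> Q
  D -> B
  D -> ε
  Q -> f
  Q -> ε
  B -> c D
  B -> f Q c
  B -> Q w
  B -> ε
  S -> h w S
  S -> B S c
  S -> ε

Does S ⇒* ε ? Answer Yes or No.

S has an ε-production, so S ⇒ ε.

Yes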